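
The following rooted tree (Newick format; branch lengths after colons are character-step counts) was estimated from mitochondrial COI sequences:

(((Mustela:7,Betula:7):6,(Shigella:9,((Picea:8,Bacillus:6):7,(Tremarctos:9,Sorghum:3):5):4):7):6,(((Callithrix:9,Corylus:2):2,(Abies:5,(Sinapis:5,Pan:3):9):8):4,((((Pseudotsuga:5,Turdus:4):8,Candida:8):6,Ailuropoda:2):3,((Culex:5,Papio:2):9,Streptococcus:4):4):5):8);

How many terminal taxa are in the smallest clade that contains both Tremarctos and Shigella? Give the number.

5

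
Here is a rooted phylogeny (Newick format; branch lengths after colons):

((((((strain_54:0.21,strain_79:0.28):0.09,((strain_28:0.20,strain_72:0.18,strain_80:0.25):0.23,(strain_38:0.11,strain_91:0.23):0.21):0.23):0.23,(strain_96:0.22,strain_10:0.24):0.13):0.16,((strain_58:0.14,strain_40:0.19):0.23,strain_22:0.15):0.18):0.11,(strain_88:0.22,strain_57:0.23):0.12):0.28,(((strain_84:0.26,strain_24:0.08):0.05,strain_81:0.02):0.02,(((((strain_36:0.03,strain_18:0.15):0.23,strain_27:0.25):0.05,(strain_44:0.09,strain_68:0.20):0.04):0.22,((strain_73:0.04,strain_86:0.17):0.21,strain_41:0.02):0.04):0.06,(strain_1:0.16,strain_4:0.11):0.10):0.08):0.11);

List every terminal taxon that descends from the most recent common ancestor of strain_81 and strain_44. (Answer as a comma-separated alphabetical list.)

strain_1, strain_18, strain_24, strain_27, strain_36, strain_4, strain_41, strain_44, strain_68, strain_73, strain_81, strain_84, strain_86

Tracing strain_81: it sits inside ((strain_84,strain_24),strain_81).
Tracing strain_44: it sits inside (strain_44,strain_68).
The smallest clade enclosing both is (((strain_84,strain_24),strain_81),(((((strain_36,strain_18),strain_27),(strain_44,strain_68)),((strain_73,strain_86),strain_41)),(strain_1,strain_4))); the answer is its 13 terminal taxa in alphabetical order.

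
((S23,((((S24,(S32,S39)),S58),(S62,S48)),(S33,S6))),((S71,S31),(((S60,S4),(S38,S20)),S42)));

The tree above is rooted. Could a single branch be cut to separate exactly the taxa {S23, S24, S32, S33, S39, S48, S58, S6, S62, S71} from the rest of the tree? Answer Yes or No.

The MRCA of the listed taxa is the root, so the smallest clade containing them is the whole tree.
That clade also contains S20, S31, S38, S4, S42, S60, which are not in the proposed group, so the group is not monophyletic.

No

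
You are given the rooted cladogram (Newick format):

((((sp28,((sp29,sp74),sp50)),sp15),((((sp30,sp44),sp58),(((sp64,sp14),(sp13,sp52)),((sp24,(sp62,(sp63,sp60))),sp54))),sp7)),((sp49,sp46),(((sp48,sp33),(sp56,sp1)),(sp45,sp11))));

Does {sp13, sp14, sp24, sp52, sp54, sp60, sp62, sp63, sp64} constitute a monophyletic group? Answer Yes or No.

The most recent common ancestor of these taxa subtends (((sp64,sp14),(sp13,sp52)),((sp24,(sp62,(sp63,sp60))),sp54)).
That clade has exactly 9 tips — every listed taxon and nothing else — so the group is monophyletic.

Yes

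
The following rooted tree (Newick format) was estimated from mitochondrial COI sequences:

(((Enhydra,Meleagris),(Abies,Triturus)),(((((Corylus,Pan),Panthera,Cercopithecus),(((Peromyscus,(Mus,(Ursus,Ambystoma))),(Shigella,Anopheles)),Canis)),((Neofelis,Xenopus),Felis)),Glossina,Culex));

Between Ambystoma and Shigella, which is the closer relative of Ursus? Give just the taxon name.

Ambystoma

The MRCA of Ursus and Ambystoma subtends (Ursus,Ambystoma) (2 taxa).
The MRCA of Ursus and Shigella subtends ((Peromyscus,(Mus,(Ursus,Ambystoma))),(Shigella,Anopheles)) (6 taxa).
The first is nested inside the second, so Ursus shares a more recent common ancestor with Ambystoma.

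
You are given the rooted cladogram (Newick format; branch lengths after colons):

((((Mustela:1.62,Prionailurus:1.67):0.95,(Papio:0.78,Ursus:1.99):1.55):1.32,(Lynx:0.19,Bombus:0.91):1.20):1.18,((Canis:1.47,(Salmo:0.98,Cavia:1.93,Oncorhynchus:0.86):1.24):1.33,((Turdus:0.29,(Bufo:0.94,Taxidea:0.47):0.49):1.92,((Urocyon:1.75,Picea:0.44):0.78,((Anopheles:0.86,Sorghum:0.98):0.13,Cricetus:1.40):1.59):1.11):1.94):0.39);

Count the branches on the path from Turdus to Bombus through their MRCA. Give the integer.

The MRCA of Turdus and Bombus is the root of the tree.
From Turdus up to that node: 4 branches. From Bombus up to the same node: 3 branches. Total: 4 + 3 = 7.

7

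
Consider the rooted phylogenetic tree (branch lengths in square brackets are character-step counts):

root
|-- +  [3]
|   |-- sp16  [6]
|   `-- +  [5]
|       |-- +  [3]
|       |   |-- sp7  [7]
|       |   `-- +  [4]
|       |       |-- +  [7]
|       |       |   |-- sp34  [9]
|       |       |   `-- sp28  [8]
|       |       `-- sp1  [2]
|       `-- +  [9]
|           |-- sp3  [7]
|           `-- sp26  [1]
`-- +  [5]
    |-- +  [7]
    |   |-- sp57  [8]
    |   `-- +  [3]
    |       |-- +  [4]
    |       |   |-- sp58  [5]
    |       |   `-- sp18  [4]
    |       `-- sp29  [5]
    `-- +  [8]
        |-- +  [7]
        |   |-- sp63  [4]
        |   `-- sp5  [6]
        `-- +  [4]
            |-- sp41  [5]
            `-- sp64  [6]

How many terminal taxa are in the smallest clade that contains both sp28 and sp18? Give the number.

15

The MRCA of sp28 and sp18 is the root, so the clade is the entire tree.
That clade contains 15 terminal taxa: sp1, sp16, sp18, sp26, sp28, sp29, sp3, sp34, sp41, sp5, sp57, sp58, sp63, sp64, sp7.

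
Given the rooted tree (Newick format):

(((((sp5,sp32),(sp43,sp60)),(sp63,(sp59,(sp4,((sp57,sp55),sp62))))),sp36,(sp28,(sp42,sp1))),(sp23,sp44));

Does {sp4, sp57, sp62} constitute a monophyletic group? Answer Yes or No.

No

The MRCA of the listed taxa subtends (sp4,((sp57,sp55),sp62)).
That clade also contains sp55, which is not in the proposed group, so the group is not monophyletic.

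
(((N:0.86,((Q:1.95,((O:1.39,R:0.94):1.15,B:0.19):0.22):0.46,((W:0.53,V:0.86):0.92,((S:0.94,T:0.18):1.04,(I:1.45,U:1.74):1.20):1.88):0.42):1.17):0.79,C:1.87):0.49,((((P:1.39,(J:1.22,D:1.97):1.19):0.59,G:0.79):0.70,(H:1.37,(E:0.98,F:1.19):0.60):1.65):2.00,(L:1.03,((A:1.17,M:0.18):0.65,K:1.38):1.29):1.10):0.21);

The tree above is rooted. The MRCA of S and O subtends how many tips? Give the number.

10

The MRCA of S and O is the node subtending ((Q,((O,R),B)),((W,V),((S,T),(I,U)))).
That clade contains 10 terminal taxa: B, I, O, Q, R, S, T, U, V, W.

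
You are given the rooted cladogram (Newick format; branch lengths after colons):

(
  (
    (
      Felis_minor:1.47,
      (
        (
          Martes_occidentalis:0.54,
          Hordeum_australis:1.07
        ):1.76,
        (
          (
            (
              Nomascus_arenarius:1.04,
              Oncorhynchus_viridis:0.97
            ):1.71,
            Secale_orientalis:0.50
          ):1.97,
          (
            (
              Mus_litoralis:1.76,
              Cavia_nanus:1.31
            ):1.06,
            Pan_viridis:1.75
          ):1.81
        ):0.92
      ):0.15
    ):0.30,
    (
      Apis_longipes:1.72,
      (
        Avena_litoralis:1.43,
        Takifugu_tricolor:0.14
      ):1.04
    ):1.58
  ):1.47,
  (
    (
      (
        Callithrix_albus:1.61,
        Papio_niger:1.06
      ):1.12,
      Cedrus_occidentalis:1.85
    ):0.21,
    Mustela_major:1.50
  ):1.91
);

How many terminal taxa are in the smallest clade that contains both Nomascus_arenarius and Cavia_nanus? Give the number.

The MRCA of Nomascus_arenarius and Cavia_nanus is the node subtending (((Nomascus_arenarius,Oncorhynchus_viridis),Secale_orientalis),((Mus_litoralis,Cavia_nanus),Pan_viridis)).
That clade contains 6 terminal taxa: Cavia_nanus, Mus_litoralis, Nomascus_arenarius, Oncorhynchus_viridis, Pan_viridis, Secale_orientalis.

6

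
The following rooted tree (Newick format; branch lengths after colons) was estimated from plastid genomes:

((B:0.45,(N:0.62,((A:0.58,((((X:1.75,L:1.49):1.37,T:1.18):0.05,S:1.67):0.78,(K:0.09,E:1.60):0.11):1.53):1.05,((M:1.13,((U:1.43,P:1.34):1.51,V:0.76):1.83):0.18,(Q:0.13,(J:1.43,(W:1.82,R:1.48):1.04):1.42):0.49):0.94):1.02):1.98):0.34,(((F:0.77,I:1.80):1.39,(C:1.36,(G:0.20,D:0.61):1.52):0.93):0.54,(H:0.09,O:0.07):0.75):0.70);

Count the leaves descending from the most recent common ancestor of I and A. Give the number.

24

The MRCA of I and A is the root, so the clade is the entire tree.
That clade contains 24 terminal taxa: A, B, C, D, E, F, G, H, I, J, K, L, M, N, O, P, Q, R, S, T, U, V, W, X.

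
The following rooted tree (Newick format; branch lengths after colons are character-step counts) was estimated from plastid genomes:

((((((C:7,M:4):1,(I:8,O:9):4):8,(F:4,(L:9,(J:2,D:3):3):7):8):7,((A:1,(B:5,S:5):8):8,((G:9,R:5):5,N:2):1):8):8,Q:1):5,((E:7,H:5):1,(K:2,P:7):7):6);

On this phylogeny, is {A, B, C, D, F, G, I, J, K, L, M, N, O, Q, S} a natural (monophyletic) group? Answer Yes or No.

The MRCA of the listed taxa is the root, so the smallest clade containing them is the whole tree.
That clade also contains E, H, P, R, which are not in the proposed group, so the group is not monophyletic.

No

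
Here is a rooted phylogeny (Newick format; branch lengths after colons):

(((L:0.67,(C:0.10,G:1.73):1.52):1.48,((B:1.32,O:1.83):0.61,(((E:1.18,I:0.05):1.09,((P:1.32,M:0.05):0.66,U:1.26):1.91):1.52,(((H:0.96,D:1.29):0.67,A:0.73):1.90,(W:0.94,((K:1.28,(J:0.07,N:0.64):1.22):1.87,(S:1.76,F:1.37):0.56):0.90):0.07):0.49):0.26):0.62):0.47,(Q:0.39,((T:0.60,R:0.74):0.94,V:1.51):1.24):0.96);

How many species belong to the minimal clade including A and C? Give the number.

The MRCA of A and C is the node subtending ((L,(C,G)),((B,O),(((E,I),((P,M),U)),(((H,D),A),(W,((K,(J,N)),(S,F))))))).
That clade contains 19 terminal taxa: A, B, C, D, E, F, G, H, I, J, K, L, M, N, O, P, S, U, W.

19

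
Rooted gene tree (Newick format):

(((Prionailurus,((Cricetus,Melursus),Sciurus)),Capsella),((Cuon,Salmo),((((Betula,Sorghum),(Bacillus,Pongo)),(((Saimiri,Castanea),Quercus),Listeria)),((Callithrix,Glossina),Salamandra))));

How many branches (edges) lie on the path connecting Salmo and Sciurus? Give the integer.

The MRCA of Salmo and Sciurus is the root of the tree.
From Salmo up to that node: 3 branches. From Sciurus up to the same node: 4 branches. Total: 3 + 4 = 7.

7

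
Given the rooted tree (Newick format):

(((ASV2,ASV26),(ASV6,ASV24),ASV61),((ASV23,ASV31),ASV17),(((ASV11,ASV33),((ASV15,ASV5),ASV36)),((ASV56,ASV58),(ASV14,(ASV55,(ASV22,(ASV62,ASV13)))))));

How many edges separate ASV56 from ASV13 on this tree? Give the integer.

The MRCA of ASV56 and ASV13 is the node subtending ((ASV56,ASV58),(ASV14,(ASV55,(ASV22,(ASV62,ASV13))))).
From ASV56 up to that node: 2 branches. From ASV13 up to the same node: 5 branches. Total: 2 + 5 = 7.

7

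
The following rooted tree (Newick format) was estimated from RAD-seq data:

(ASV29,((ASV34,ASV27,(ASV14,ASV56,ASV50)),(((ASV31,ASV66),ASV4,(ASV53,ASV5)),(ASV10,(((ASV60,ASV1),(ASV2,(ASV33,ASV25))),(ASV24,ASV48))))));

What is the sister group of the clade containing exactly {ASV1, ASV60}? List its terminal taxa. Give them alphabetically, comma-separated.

ASV2, ASV25, ASV33

The clade containing exactly {ASV1, ASV60} attaches to the tree at the node subtending ((ASV60,ASV1),(ASV2,(ASV33,ASV25))).
The other lineage descending from that same node — the sister group — is (ASV2,(ASV33,ASV25)); its 3 tips in alphabetical order are the answer.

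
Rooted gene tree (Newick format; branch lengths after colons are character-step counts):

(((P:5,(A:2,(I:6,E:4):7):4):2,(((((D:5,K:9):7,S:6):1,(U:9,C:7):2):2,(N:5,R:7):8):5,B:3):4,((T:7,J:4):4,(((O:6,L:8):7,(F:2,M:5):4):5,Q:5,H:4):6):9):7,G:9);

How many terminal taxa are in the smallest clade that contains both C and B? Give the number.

The MRCA of C and B is the node subtending (((((D,K),S),(U,C)),(N,R)),B).
That clade contains 8 terminal taxa: B, C, D, K, N, R, S, U.

8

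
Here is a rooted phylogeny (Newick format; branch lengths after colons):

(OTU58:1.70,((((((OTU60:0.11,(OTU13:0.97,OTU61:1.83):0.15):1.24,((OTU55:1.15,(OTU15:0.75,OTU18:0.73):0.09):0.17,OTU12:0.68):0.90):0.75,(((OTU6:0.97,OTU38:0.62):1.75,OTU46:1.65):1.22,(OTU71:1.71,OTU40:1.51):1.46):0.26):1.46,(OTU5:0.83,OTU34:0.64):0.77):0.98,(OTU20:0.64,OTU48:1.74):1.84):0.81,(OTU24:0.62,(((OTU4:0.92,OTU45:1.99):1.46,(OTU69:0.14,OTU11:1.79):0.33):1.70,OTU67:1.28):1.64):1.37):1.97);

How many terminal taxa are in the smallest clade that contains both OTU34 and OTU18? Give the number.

The MRCA of OTU34 and OTU18 is the node subtending ((((OTU60,(OTU13,OTU61)),((OTU55,(OTU15,OTU18)),OTU12)),(((OTU6,OTU38),OTU46),(OTU71,OTU40))),(OTU5,OTU34)).
That clade contains 14 terminal taxa: OTU12, OTU13, OTU15, OTU18, OTU34, OTU38, OTU40, OTU46, OTU5, OTU55, OTU6, OTU60, OTU61, OTU71.

14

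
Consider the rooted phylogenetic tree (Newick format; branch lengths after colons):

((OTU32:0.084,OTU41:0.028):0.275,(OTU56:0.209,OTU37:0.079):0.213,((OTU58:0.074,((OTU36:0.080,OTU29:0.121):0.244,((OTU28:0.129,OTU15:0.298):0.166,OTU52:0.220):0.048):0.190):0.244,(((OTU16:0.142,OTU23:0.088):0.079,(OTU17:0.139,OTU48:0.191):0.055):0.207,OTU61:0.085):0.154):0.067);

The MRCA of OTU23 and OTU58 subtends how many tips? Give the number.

11

The MRCA of OTU23 and OTU58 is the node subtending ((OTU58,((OTU36,OTU29),((OTU28,OTU15),OTU52))),(((OTU16,OTU23),(OTU17,OTU48)),OTU61)).
That clade contains 11 terminal taxa: OTU15, OTU16, OTU17, OTU23, OTU28, OTU29, OTU36, OTU48, OTU52, OTU58, OTU61.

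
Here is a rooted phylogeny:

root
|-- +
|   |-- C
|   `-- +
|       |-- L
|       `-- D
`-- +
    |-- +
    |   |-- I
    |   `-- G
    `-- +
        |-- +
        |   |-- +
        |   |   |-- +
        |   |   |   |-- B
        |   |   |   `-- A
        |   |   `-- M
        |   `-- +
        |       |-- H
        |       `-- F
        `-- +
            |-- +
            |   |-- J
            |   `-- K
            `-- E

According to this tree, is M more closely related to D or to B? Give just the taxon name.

B

The MRCA of M and B subtends ((B,A),M) (3 taxa).
The MRCA of M and D is the root, subtending the entire tree (13 taxa).
The first is nested inside the second, so M shares a more recent common ancestor with B.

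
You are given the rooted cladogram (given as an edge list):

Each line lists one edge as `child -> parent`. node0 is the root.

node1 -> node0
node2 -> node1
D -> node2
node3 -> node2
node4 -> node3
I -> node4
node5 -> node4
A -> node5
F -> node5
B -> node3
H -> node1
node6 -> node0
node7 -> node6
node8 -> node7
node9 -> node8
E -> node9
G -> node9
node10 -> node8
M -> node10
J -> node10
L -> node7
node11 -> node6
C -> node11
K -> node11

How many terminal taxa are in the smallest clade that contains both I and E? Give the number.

13

The MRCA of I and E is the root, so the clade is the entire tree.
That clade contains 13 terminal taxa: A, B, C, D, E, F, G, H, I, J, K, L, M.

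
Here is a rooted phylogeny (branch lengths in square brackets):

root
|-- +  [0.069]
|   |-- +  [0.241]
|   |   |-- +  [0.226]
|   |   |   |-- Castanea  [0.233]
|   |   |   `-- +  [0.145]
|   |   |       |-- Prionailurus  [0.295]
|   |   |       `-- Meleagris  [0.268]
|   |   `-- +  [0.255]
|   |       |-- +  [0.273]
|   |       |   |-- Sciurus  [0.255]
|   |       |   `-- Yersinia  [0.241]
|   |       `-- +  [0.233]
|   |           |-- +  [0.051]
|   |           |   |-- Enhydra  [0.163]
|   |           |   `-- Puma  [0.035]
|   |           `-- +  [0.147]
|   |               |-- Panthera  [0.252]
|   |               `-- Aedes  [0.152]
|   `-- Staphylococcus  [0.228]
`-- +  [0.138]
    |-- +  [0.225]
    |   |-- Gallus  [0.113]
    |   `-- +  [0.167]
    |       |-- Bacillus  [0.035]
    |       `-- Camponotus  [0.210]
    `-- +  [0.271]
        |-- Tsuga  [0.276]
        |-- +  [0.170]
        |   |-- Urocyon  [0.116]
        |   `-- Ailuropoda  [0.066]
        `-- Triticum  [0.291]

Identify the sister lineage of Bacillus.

Bacillus attaches to the tree at the node subtending (Bacillus,Camponotus).
The other lineage descending from that same node — the sister group — is the single tip Camponotus.

Camponotus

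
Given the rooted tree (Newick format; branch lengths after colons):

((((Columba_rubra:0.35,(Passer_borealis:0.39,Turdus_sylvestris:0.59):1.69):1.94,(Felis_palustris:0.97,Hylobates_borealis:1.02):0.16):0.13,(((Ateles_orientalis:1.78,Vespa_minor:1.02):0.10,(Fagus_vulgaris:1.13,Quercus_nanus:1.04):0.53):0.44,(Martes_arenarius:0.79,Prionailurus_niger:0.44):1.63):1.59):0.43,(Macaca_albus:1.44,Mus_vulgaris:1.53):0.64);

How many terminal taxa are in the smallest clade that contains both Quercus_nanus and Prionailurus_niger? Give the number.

The MRCA of Quercus_nanus and Prionailurus_niger is the node subtending (((Ateles_orientalis,Vespa_minor),(Fagus_vulgaris,Quercus_nanus)),(Martes_arenarius,Prionailurus_niger)).
That clade contains 6 terminal taxa: Ateles_orientalis, Fagus_vulgaris, Martes_arenarius, Prionailurus_niger, Quercus_nanus, Vespa_minor.

6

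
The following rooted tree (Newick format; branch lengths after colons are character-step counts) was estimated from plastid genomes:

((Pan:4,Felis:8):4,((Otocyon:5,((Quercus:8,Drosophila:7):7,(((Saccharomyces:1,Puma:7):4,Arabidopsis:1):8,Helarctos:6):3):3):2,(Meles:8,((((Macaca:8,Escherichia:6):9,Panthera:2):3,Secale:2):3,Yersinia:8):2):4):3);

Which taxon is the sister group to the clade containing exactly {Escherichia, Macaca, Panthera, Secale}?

Yersinia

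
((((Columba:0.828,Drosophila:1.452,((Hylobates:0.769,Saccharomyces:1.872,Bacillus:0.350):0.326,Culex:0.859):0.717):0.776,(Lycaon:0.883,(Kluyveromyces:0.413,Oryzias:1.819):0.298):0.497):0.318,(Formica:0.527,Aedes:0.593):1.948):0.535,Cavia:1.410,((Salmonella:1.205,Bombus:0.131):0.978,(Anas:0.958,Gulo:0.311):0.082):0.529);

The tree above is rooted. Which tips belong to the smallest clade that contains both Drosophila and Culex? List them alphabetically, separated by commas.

Bacillus, Columba, Culex, Drosophila, Hylobates, Saccharomyces

Tracing Drosophila: it sits inside (Columba,Drosophila,((Hylobates,Saccharomyces,Bacillus),Culex)).
Tracing Culex: it sits inside ((Hylobates,Saccharomyces,Bacillus),Culex).
The smallest clade enclosing both is (Columba,Drosophila,((Hylobates,Saccharomyces,Bacillus),Culex)); the answer is its 6 terminal taxa in alphabetical order.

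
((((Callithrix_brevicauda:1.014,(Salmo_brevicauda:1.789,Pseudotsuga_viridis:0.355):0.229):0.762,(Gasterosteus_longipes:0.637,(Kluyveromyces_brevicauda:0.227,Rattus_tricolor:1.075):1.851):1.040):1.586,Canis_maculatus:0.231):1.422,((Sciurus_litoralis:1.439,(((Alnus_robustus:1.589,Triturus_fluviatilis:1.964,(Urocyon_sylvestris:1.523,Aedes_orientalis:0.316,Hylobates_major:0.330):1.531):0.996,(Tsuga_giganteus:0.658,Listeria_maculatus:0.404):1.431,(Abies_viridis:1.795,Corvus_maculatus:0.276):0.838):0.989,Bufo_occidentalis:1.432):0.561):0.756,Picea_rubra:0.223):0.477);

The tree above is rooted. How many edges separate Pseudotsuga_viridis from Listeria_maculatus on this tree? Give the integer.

11

The MRCA of Pseudotsuga_viridis and Listeria_maculatus is the root of the tree.
From Pseudotsuga_viridis up to that node: 5 branches. From Listeria_maculatus up to the same node: 6 branches. Total: 5 + 6 = 11.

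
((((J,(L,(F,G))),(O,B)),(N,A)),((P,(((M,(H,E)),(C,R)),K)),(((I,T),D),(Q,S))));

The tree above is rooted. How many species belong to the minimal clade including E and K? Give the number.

The MRCA of E and K is the node subtending (((M,(H,E)),(C,R)),K).
That clade contains 6 terminal taxa: C, E, H, K, M, R.

6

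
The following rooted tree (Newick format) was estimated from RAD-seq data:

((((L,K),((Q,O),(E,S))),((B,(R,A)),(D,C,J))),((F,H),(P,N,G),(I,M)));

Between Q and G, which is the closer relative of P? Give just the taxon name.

G

The MRCA of P and G subtends (P,N,G) (3 taxa).
The MRCA of P and Q is the root, subtending the entire tree (19 taxa).
The first is nested inside the second, so P shares a more recent common ancestor with G.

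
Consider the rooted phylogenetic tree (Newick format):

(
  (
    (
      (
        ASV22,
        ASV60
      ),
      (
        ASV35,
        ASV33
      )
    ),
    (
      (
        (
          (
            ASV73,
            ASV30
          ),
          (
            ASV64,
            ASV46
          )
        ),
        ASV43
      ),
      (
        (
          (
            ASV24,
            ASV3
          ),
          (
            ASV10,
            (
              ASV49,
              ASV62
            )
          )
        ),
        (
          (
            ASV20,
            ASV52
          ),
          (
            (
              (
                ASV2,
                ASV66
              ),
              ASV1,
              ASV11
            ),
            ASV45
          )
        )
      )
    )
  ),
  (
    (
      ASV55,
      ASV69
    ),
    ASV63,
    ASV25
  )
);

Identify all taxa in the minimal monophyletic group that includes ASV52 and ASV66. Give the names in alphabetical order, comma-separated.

ASV1, ASV11, ASV2, ASV20, ASV45, ASV52, ASV66

Tracing ASV52: it sits inside (ASV20,ASV52).
Tracing ASV66: it sits inside (ASV2,ASV66).
The smallest clade enclosing both is ((ASV20,ASV52),(((ASV2,ASV66),ASV1,ASV11),ASV45)); the answer is its 7 terminal taxa in alphabetical order.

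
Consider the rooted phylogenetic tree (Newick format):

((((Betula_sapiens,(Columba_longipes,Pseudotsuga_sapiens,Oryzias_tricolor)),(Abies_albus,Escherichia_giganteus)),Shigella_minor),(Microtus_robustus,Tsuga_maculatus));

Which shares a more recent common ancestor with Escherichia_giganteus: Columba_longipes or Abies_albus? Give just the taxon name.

Abies_albus

The MRCA of Escherichia_giganteus and Abies_albus subtends (Abies_albus,Escherichia_giganteus) (2 taxa).
The MRCA of Escherichia_giganteus and Columba_longipes subtends ((Betula_sapiens,(Columba_longipes,Pseudotsuga_sapiens,Oryzias_tricolor)),(Abies_albus,Escherichia_giganteus)) (6 taxa).
The first is nested inside the second, so Escherichia_giganteus shares a more recent common ancestor with Abies_albus.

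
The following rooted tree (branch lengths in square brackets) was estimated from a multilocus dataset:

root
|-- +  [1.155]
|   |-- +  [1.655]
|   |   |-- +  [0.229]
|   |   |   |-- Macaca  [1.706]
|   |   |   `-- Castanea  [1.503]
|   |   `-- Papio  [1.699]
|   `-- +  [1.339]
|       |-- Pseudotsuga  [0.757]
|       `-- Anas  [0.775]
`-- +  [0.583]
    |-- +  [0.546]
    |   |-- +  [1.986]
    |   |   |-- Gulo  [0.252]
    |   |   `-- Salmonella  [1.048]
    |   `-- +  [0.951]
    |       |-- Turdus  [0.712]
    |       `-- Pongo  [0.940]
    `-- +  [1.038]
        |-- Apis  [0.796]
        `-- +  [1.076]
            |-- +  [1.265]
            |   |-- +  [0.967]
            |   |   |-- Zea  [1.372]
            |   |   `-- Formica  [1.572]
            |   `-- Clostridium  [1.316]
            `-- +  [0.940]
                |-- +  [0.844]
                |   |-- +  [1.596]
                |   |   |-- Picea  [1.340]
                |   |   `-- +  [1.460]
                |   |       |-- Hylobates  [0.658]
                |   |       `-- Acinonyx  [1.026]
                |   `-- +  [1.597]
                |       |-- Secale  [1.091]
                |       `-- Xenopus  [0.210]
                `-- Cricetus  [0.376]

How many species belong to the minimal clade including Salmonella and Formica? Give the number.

The MRCA of Salmonella and Formica is the node subtending (((Gulo,Salmonella),(Turdus,Pongo)),(Apis,(((Zea,Formica),Clostridium),(((Picea,(Hylobates,Acinonyx)),(Secale,Xenopus)),Cricetus)))).
That clade contains 14 terminal taxa: Acinonyx, Apis, Clostridium, Cricetus, Formica, Gulo, Hylobates, Picea, Pongo, Salmonella, Secale, Turdus, Xenopus, Zea.

14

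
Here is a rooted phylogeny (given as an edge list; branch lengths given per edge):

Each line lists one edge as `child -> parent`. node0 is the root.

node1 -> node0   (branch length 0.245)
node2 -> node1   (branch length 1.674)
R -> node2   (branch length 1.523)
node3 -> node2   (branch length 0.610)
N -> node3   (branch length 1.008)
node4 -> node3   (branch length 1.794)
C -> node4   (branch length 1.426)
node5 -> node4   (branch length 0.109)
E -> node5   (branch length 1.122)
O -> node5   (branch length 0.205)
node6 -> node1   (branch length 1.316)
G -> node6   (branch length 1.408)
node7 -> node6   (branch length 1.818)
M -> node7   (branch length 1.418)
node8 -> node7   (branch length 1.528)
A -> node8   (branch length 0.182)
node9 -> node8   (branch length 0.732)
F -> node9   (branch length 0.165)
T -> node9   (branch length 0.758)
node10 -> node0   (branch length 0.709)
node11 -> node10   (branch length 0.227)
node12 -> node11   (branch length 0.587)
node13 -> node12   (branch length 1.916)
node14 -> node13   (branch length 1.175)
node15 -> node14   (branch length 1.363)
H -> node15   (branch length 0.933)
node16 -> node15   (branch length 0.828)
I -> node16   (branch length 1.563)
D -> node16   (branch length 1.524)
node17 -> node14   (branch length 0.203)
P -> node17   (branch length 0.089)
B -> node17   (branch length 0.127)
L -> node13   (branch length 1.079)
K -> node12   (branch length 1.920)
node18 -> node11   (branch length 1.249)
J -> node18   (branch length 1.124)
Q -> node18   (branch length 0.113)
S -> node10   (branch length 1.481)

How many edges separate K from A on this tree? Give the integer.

9

The MRCA of K and A is the root of the tree.
From K up to that node: 4 branches. From A up to the same node: 5 branches. Total: 4 + 5 = 9.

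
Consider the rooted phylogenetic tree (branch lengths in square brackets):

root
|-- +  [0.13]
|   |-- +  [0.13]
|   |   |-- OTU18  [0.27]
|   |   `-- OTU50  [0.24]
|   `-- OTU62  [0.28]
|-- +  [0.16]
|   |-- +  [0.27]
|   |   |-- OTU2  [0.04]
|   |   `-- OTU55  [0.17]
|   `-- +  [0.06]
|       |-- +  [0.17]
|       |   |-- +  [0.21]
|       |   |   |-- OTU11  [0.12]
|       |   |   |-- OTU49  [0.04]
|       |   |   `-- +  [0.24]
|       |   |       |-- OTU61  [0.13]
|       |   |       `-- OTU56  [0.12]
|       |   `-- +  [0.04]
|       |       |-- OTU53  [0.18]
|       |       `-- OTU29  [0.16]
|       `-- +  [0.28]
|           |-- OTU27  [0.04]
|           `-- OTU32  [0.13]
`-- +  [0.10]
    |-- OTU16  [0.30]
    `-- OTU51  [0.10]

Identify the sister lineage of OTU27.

OTU27 attaches to the tree at the node subtending (OTU27,OTU32).
The other lineage descending from that same node — the sister group — is the single tip OTU32.

OTU32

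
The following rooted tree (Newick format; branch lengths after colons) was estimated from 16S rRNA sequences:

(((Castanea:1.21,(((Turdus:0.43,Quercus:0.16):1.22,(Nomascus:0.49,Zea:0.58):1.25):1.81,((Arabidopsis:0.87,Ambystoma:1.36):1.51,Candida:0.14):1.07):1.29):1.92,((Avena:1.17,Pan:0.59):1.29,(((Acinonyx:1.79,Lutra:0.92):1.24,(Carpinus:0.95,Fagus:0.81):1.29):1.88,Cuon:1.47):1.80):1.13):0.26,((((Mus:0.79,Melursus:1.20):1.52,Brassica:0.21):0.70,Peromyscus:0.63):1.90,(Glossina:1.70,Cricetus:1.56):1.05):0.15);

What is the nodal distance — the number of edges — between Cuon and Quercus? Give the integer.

8

The MRCA of Cuon and Quercus is the node subtending ((Castanea,(((Turdus,Quercus),(Nomascus,Zea)),((Arabidopsis,Ambystoma),Candida))),((Avena,Pan),(((Acinonyx,Lutra),(Carpinus,Fagus)),Cuon))).
From Cuon up to that node: 3 branches. From Quercus up to the same node: 5 branches. Total: 3 + 5 = 8.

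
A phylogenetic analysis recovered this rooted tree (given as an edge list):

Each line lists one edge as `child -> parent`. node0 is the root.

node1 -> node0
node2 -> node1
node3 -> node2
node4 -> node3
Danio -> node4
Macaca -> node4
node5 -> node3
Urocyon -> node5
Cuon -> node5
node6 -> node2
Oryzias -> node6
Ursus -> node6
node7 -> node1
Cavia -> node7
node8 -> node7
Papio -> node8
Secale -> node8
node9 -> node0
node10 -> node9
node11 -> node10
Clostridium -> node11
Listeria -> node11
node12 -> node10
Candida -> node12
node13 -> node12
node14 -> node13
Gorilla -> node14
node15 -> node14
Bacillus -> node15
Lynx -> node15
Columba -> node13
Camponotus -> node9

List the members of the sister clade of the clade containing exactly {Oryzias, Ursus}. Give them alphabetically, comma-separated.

The clade containing exactly {Oryzias, Ursus} attaches to the tree at the node subtending (((Danio,Macaca),(Urocyon,Cuon)),(Oryzias,Ursus)).
The other lineage descending from that same node — the sister group — is ((Danio,Macaca),(Urocyon,Cuon)); its 4 tips in alphabetical order are the answer.

Cuon, Danio, Macaca, Urocyon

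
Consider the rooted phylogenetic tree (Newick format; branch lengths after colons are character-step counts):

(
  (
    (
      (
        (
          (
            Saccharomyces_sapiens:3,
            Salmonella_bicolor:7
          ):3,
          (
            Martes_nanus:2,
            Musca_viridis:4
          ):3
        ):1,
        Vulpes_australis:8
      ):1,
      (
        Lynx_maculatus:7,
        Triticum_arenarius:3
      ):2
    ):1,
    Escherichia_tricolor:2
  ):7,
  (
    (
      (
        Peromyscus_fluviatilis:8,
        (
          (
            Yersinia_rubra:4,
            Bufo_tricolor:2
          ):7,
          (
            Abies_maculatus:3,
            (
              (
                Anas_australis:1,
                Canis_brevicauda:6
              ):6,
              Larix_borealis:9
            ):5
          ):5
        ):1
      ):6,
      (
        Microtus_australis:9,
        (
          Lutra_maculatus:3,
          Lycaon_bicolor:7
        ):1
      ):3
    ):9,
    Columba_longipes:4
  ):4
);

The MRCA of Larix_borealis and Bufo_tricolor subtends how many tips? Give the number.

The MRCA of Larix_borealis and Bufo_tricolor is the node subtending ((Yersinia_rubra,Bufo_tricolor),(Abies_maculatus,((Anas_australis,Canis_brevicauda),Larix_borealis))).
That clade contains 6 terminal taxa: Abies_maculatus, Anas_australis, Bufo_tricolor, Canis_brevicauda, Larix_borealis, Yersinia_rubra.

6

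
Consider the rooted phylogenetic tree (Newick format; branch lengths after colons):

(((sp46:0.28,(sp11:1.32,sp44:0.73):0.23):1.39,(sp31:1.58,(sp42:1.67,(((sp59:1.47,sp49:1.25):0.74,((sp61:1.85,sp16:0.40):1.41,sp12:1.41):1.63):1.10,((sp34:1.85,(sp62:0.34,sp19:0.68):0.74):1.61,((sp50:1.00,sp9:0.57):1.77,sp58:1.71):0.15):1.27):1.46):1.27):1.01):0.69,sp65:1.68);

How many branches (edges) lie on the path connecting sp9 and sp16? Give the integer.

8

The MRCA of sp9 and sp16 is the node subtending (((sp59,sp49),((sp61,sp16),sp12)),((sp34,(sp62,sp19)),((sp50,sp9),sp58))).
From sp9 up to that node: 4 branches. From sp16 up to the same node: 4 branches. Total: 4 + 4 = 8.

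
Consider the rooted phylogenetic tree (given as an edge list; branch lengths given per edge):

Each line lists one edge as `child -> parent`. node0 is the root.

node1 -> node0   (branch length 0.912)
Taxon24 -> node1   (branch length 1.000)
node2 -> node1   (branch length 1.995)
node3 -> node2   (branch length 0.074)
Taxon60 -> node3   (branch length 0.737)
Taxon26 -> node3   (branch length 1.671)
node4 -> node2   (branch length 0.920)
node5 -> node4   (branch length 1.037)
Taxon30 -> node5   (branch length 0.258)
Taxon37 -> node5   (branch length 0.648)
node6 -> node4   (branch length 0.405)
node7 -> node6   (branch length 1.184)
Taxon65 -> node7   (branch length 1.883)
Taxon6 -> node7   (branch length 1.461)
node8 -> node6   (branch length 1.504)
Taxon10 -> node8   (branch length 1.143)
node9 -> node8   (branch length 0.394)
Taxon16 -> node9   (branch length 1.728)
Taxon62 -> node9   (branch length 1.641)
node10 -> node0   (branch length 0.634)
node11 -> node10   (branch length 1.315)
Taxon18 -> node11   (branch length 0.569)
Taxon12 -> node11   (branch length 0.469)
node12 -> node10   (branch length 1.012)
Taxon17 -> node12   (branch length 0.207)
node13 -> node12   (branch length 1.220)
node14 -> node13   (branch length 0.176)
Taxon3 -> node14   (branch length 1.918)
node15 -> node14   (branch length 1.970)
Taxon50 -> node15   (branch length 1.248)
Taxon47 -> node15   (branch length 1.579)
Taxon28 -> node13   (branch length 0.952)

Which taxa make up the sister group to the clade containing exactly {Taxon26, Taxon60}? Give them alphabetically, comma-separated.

The clade containing exactly {Taxon26, Taxon60} attaches to the tree at the node subtending ((Taxon60,Taxon26),((Taxon30,Taxon37),((Taxon65,Taxon6),(Taxon10,(Taxon16,Taxon62))))).
The other lineage descending from that same node — the sister group — is ((Taxon30,Taxon37),((Taxon65,Taxon6),(Taxon10,(Taxon16,Taxon62)))); its 7 tips in alphabetical order are the answer.

Taxon10, Taxon16, Taxon30, Taxon37, Taxon6, Taxon62, Taxon65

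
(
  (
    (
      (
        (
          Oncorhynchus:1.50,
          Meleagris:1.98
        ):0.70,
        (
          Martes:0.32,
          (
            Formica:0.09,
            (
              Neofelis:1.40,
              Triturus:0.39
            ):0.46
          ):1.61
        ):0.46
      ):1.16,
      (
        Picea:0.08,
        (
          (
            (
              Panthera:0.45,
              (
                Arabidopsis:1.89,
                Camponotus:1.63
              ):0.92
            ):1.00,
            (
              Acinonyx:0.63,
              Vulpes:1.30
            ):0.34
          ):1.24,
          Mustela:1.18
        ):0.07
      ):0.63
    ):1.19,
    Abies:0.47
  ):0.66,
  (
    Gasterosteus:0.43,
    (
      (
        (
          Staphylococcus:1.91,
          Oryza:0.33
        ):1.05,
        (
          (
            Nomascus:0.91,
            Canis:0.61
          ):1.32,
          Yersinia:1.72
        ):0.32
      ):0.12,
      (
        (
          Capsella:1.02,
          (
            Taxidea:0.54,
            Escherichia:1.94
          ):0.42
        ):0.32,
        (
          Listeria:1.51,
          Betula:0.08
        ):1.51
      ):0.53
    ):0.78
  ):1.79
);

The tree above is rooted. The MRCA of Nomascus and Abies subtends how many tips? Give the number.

25

The MRCA of Nomascus and Abies is the root, so the clade is the entire tree.
That clade contains 25 terminal taxa: Abies, Acinonyx, Arabidopsis, Betula, Camponotus, Canis, Capsella, Escherichia, Formica, Gasterosteus, Listeria, Martes, Meleagris, Mustela, Neofelis, Nomascus, Oncorhynchus, Oryza, Panthera, Picea, Staphylococcus, Taxidea, Triturus, Vulpes, Yersinia.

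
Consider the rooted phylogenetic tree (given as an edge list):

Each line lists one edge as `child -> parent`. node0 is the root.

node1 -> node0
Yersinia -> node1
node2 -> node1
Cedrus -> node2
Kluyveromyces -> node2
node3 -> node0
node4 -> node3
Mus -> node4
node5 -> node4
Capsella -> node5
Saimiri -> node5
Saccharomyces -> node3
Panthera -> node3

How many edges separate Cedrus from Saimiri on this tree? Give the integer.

7

The MRCA of Cedrus and Saimiri is the root of the tree.
From Cedrus up to that node: 3 branches. From Saimiri up to the same node: 4 branches. Total: 3 + 4 = 7.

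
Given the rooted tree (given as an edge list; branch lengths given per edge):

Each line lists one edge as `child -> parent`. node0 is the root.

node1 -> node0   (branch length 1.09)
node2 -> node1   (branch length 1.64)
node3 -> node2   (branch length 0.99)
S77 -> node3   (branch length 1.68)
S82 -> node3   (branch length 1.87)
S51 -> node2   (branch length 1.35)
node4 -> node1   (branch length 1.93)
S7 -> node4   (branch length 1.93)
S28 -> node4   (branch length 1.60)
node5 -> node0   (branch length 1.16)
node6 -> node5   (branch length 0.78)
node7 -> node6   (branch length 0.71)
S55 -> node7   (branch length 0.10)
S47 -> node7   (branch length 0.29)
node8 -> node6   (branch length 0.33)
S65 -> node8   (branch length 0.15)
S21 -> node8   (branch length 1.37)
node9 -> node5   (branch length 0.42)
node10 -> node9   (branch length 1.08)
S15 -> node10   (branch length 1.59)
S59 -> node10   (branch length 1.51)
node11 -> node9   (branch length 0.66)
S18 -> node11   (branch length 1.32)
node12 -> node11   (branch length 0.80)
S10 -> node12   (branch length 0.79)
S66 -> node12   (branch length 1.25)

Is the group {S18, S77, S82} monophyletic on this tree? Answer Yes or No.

No

The MRCA of the listed taxa is the root, so the smallest clade containing them is the whole tree.
That clade also contains S10, S15, S21, S28, S47, S51, S55, S59, S65, S66, S7, which are not in the proposed group, so the group is not monophyletic.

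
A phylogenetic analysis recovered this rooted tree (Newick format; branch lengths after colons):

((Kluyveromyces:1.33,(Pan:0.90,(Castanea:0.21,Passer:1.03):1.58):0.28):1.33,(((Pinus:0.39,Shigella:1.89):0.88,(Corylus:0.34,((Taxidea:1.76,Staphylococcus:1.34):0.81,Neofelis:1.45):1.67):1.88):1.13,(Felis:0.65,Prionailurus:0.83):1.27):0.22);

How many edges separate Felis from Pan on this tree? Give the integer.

The MRCA of Felis and Pan is the root of the tree.
From Felis up to that node: 3 branches. From Pan up to the same node: 3 branches. Total: 3 + 3 = 6.

6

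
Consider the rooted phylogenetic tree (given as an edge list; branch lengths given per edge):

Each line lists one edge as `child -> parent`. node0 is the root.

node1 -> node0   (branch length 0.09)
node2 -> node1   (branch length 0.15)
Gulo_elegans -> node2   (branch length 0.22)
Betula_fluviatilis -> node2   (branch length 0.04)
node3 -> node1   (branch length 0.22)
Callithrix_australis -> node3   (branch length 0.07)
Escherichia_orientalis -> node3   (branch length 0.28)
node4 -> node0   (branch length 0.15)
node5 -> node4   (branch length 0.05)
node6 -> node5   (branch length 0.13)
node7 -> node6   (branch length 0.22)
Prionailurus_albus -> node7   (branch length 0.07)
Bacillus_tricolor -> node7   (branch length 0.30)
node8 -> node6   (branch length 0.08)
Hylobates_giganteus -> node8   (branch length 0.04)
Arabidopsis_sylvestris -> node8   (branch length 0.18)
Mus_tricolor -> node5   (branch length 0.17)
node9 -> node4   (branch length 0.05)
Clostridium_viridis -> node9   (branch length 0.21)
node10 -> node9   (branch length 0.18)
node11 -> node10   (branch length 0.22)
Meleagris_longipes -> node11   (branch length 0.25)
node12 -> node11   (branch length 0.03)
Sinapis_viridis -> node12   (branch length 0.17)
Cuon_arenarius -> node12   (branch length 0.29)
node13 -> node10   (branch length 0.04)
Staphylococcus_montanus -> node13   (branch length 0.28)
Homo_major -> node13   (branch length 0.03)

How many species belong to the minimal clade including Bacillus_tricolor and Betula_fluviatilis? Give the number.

15

The MRCA of Bacillus_tricolor and Betula_fluviatilis is the root, so the clade is the entire tree.
That clade contains 15 terminal taxa: Arabidopsis_sylvestris, Bacillus_tricolor, Betula_fluviatilis, Callithrix_australis, Clostridium_viridis, Cuon_arenarius, Escherichia_orientalis, Gulo_elegans, Homo_major, Hylobates_giganteus, Meleagris_longipes, Mus_tricolor, Prionailurus_albus, Sinapis_viridis, Staphylococcus_montanus.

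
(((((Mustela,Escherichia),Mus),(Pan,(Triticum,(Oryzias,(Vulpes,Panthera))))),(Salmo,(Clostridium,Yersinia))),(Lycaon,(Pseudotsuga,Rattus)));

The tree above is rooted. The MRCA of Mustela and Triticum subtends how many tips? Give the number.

The MRCA of Mustela and Triticum is the node subtending (((Mustela,Escherichia),Mus),(Pan,(Triticum,(Oryzias,(Vulpes,Panthera))))).
That clade contains 8 terminal taxa: Escherichia, Mus, Mustela, Oryzias, Pan, Panthera, Triticum, Vulpes.

8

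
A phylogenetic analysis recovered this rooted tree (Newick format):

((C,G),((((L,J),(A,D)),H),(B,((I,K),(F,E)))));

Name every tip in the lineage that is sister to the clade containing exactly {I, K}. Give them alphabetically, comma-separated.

E, F

The clade containing exactly {I, K} attaches to the tree at the node subtending ((I,K),(F,E)).
The other lineage descending from that same node — the sister group — is (F,E); its 2 tips in alphabetical order are the answer.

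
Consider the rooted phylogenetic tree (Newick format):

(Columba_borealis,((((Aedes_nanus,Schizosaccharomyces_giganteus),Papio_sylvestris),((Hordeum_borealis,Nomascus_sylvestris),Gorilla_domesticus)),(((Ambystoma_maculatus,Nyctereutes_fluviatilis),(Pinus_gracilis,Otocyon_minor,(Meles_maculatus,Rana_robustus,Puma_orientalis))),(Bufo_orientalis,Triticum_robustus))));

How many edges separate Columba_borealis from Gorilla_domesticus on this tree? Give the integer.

5

The MRCA of Columba_borealis and Gorilla_domesticus is the root of the tree.
From Columba_borealis up to that node: 1 branch. From Gorilla_domesticus up to the same node: 4 branches. Total: 1 + 4 = 5.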